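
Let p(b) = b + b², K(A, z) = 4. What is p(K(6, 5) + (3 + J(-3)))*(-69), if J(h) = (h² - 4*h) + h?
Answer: -44850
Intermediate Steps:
J(h) = h² - 3*h
p(K(6, 5) + (3 + J(-3)))*(-69) = ((4 + (3 - 3*(-3 - 3)))*(1 + (4 + (3 - 3*(-3 - 3)))))*(-69) = ((4 + (3 - 3*(-6)))*(1 + (4 + (3 - 3*(-6)))))*(-69) = ((4 + (3 + 18))*(1 + (4 + (3 + 18))))*(-69) = ((4 + 21)*(1 + (4 + 21)))*(-69) = (25*(1 + 25))*(-69) = (25*26)*(-69) = 650*(-69) = -44850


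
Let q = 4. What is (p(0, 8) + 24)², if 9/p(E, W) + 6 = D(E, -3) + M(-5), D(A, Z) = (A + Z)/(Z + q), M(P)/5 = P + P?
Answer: 1979649/3481 ≈ 568.70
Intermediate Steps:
M(P) = 10*P (M(P) = 5*(P + P) = 5*(2*P) = 10*P)
D(A, Z) = (A + Z)/(4 + Z) (D(A, Z) = (A + Z)/(Z + 4) = (A + Z)/(4 + Z))
p(E, W) = 9/(-59 + E) (p(E, W) = 9/(-6 + ((E - 3)/(4 - 3) + 10*(-5))) = 9/(-6 + ((-3 + E)/1 - 50)) = 9/(-6 + (1*(-3 + E) - 50)) = 9/(-6 + ((-3 + E) - 50)) = 9/(-6 + (-53 + E)) = 9/(-59 + E))
(p(0, 8) + 24)² = (9/(-59 + 0) + 24)² = (9/(-59) + 24)² = (9*(-1/59) + 24)² = (-9/59 + 24)² = (1407/59)² = 1979649/3481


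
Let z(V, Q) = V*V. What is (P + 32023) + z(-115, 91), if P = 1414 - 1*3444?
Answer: 43218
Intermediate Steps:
z(V, Q) = V**2
P = -2030 (P = 1414 - 3444 = -2030)
(P + 32023) + z(-115, 91) = (-2030 + 32023) + (-115)**2 = 29993 + 13225 = 43218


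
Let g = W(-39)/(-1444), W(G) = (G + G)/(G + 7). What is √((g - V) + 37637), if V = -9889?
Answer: √1098040665/152 ≈ 218.00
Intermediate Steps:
W(G) = 2*G/(7 + G) (W(G) = (2*G)/(7 + G) = 2*G/(7 + G))
g = -39/23104 (g = (2*(-39)/(7 - 39))/(-1444) = (2*(-39)/(-32))*(-1/1444) = (2*(-39)*(-1/32))*(-1/1444) = (39/16)*(-1/1444) = -39/23104 ≈ -0.0016880)
√((g - V) + 37637) = √((-39/23104 - 1*(-9889)) + 37637) = √((-39/23104 + 9889) + 37637) = √(228475417/23104 + 37637) = √(1098040665/23104) = √1098040665/152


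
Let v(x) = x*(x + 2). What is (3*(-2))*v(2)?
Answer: -48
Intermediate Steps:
v(x) = x*(2 + x)
(3*(-2))*v(2) = (3*(-2))*(2*(2 + 2)) = -12*4 = -6*8 = -48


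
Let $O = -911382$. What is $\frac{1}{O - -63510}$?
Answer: $- \frac{1}{847872} \approx -1.1794 \cdot 10^{-6}$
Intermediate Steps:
$\frac{1}{O - -63510} = \frac{1}{-911382 - -63510} = \frac{1}{-911382 + \left(-99984 + 163494\right)} = \frac{1}{-911382 + 63510} = \frac{1}{-847872} = - \frac{1}{847872}$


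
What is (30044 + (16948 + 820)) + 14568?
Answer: 62380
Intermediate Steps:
(30044 + (16948 + 820)) + 14568 = (30044 + 17768) + 14568 = 47812 + 14568 = 62380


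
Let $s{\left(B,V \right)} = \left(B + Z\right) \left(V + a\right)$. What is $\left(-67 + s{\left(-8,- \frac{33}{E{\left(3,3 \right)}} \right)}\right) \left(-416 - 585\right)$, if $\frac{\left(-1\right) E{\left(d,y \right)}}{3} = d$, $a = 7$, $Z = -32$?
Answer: $\frac{1482481}{3} \approx 4.9416 \cdot 10^{5}$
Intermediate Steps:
$E{\left(d,y \right)} = - 3 d$
$s{\left(B,V \right)} = \left(-32 + B\right) \left(7 + V\right)$ ($s{\left(B,V \right)} = \left(B - 32\right) \left(V + 7\right) = \left(-32 + B\right) \left(7 + V\right)$)
$\left(-67 + s{\left(-8,- \frac{33}{E{\left(3,3 \right)}} \right)}\right) \left(-416 - 585\right) = \left(-67 - \left(280 + 40 \left(-33\right) \frac{1}{\left(-3\right) 3}\right)\right) \left(-416 - 585\right) = \left(-67 - \left(280 + 40 \left(-33\right) \frac{1}{-9}\right)\right) \left(-1001\right) = \left(-67 - \left(280 + 40 \left(-33\right) \left(- \frac{1}{9}\right)\right)\right) \left(-1001\right) = \left(-67 - \frac{1280}{3}\right) \left(-1001\right) = \left(- \frac{1481}{3}\right) \left(-1001\right) = \frac{1482481}{3}$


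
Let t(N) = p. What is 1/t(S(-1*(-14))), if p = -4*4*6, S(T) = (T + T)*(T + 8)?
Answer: -1/96 ≈ -0.010417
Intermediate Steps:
S(T) = 2*T*(8 + T) (S(T) = (2*T)*(8 + T) = 2*T*(8 + T))
p = -96 (p = -16*6 = -96)
t(N) = -96
1/t(S(-1*(-14))) = 1/(-96) = -1/96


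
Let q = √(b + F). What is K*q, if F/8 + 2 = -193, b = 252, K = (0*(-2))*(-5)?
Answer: 0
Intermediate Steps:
K = 0 (K = 0*(-5) = 0)
F = -1560 (F = -16 + 8*(-193) = -16 - 1544 = -1560)
q = 2*I*√327 (q = √(252 - 1560) = √(-1308) = 2*I*√327 ≈ 36.166*I)
K*q = 0*(2*I*√327) = 0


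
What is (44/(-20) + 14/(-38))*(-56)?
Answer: 13664/95 ≈ 143.83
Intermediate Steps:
(44/(-20) + 14/(-38))*(-56) = (44*(-1/20) + 14*(-1/38))*(-56) = (-11/5 - 7/19)*(-56) = -244/95*(-56) = 13664/95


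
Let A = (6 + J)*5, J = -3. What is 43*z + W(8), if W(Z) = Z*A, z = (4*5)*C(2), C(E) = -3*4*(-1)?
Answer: 10440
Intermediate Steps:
C(E) = 12 (C(E) = -12*(-1) = 12)
A = 15 (A = (6 - 3)*5 = 3*5 = 15)
z = 240 (z = (4*5)*12 = 20*12 = 240)
W(Z) = 15*Z (W(Z) = Z*15 = 15*Z)
43*z + W(8) = 43*240 + 15*8 = 10320 + 120 = 10440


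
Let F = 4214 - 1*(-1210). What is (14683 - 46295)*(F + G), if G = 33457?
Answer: -1229106172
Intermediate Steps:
F = 5424 (F = 4214 + 1210 = 5424)
(14683 - 46295)*(F + G) = (14683 - 46295)*(5424 + 33457) = -31612*38881 = -1229106172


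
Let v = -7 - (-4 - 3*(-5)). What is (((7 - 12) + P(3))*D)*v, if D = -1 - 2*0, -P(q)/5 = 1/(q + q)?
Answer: -105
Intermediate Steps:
P(q) = -5/(2*q) (P(q) = -5/(q + q) = -5*1/(2*q) = -5/(2*q))
v = -18 (v = -7 - (-4 + 15) = -7 - 1*11 = -7 - 11 = -18)
D = -1 (D = -1 + 0 = -1)
(((7 - 12) + P(3))*D)*v = (((7 - 12) - 5/2/3)*(-1))*(-18) = ((-5 - 5/2*⅓)*(-1))*(-18) = ((-5 - ⅚)*(-1))*(-18) = -35/6*(-1)*(-18) = (35/6)*(-18) = -105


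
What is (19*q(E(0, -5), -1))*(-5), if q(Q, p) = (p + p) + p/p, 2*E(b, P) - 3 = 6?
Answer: 95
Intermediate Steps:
E(b, P) = 9/2 (E(b, P) = 3/2 + (1/2)*6 = 3/2 + 3 = 9/2)
q(Q, p) = 1 + 2*p (q(Q, p) = 2*p + 1 = 1 + 2*p)
(19*q(E(0, -5), -1))*(-5) = (19*(1 + 2*(-1)))*(-5) = (19*(1 - 2))*(-5) = (19*(-1))*(-5) = -19*(-5) = 95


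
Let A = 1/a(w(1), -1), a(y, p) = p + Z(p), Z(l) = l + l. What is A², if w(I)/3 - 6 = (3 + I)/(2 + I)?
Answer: ⅑ ≈ 0.11111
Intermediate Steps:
Z(l) = 2*l
w(I) = 18 + 3*(3 + I)/(2 + I) (w(I) = 18 + 3*((3 + I)/(2 + I)) = 18 + 3*(3 + I)/(2 + I))
a(y, p) = 3*p (a(y, p) = p + 2*p = 3*p)
A = -⅓ (A = 1/(3*(-1)) = 1/(-3) = -⅓ ≈ -0.33333)
A² = (-⅓)² = ⅑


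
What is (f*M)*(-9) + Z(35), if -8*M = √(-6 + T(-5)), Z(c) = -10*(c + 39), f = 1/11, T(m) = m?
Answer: -740 + 9*I*√11/88 ≈ -740.0 + 0.3392*I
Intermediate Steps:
f = 1/11 ≈ 0.090909
Z(c) = -390 - 10*c (Z(c) = -10*(39 + c) = -390 - 10*c)
M = -I*√11/8 (M = -√(-6 - 5)/8 = -I*√11/8 ≈ -0.41458*I)
(f*M)*(-9) + Z(35) = ((-I*√11/8)/11)*(-9) + (-390 - 10*35) = -I*√11/88*(-9) + (-390 - 350) = 9*I*√11/88 - 740 = -740 + 9*I*√11/88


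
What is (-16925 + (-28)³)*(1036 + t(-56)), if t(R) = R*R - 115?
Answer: -157723989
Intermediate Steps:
t(R) = -115 + R² (t(R) = R² - 115 = -115 + R²)
(-16925 + (-28)³)*(1036 + t(-56)) = (-16925 + (-28)³)*(1036 + (-115 + (-56)²)) = (-16925 - 21952)*(1036 + (-115 + 3136)) = -38877*(1036 + 3021) = -38877*4057 = -157723989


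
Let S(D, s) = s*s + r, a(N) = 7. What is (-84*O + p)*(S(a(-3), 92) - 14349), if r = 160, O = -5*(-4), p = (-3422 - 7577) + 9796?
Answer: 16505175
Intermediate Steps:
p = -1203 (p = -10999 + 9796 = -1203)
O = 20
S(D, s) = 160 + s² (S(D, s) = s*s + 160 = s² + 160 = 160 + s²)
(-84*O + p)*(S(a(-3), 92) - 14349) = (-84*20 - 1203)*((160 + 92²) - 14349) = (-1680 - 1203)*((160 + 8464) - 14349) = -2883*(8624 - 14349) = -2883*(-5725) = 16505175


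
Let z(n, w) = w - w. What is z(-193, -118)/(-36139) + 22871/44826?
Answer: 22871/44826 ≈ 0.51022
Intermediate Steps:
z(n, w) = 0
z(-193, -118)/(-36139) + 22871/44826 = 0/(-36139) + 22871/44826 = 0*(-1/36139) + 22871*(1/44826) = 0 + 22871/44826 = 22871/44826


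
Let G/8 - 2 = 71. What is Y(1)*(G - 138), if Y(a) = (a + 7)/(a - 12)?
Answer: -3568/11 ≈ -324.36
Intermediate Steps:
G = 584 (G = 16 + 8*71 = 16 + 568 = 584)
Y(a) = (7 + a)/(-12 + a)
Y(1)*(G - 138) = ((7 + 1)/(-12 + 1))*(584 - 138) = (8/(-11))*446 = -1/11*8*446 = -8/11*446 = -3568/11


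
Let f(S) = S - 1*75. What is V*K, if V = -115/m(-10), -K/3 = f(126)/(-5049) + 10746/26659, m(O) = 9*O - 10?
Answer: -4771097/3518988 ≈ -1.3558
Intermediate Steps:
f(S) = -75 + S (f(S) = S - 75 = -75 + S)
m(O) = -10 + 9*O
K = -1037195/879747 (K = -3*((-75 + 126)/(-5049) + 10746/26659) = -3*(51*(-1/5049) + 10746*(1/26659)) = -3*(-1/99 + 10746/26659) = -3*1037195/2639241 = -1037195/879747 ≈ -1.1790)
V = 23/20 (V = -115/(-10 + 9*(-10)) = -115/(-10 - 90) = -115/(-100) = -115*(-1/100) = 23/20 ≈ 1.1500)
V*K = (23/20)*(-1037195/879747) = -4771097/3518988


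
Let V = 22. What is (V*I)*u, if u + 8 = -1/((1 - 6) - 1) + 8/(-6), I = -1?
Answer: 605/3 ≈ 201.67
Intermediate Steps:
u = -55/6 (u = -8 + (-1/((1 - 6) - 1) + 8/(-6)) = -8 + (-1/(-5 - 1) + 8*(-1/6)) = -8 + (-1/(-6) - 4/3) = -8 + (-1*(-1/6) - 4/3) = -8 + (1/6 - 4/3) = -8 - 7/6 = -55/6 ≈ -9.1667)
(V*I)*u = (22*(-1))*(-55/6) = -22*(-55/6) = 605/3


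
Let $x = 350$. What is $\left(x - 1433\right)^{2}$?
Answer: $1172889$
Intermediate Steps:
$\left(x - 1433\right)^{2} = \left(350 - 1433\right)^{2} = \left(-1083\right)^{2} = 1172889$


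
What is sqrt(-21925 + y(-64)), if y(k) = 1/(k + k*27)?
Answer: I*sqrt(275027207)/112 ≈ 148.07*I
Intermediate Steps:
y(k) = 1/(28*k) (y(k) = 1/(k + 27*k) = 1/(28*k))
sqrt(-21925 + y(-64)) = sqrt(-21925 + (1/28)/(-64)) = sqrt(-21925 + (1/28)*(-1/64)) = sqrt(-21925 - 1/1792) = sqrt(-39289601/1792) = I*sqrt(275027207)/112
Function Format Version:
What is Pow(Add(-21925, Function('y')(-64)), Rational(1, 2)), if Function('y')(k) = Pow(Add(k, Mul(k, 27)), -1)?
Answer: Mul(Rational(1, 112), I, Pow(275027207, Rational(1, 2))) ≈ Mul(148.07, I)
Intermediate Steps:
Function('y')(k) = Mul(Rational(1, 28), Pow(k, -1)) (Function('y')(k) = Pow(Add(k, Mul(27, k)), -1) = Pow(Mul(28, k), -1) = Mul(Rational(1, 28), Pow(k, -1)))
Pow(Add(-21925, Function('y')(-64)), Rational(1, 2)) = Pow(Add(-21925, Mul(Rational(1, 28), Pow(-64, -1))), Rational(1, 2)) = Pow(Add(-21925, Mul(Rational(1, 28), Rational(-1, 64))), Rational(1, 2)) = Pow(Add(-21925, Rational(-1, 1792)), Rational(1, 2)) = Pow(Rational(-39289601, 1792), Rational(1, 2)) = Mul(Rational(1, 112), I, Pow(275027207, Rational(1, 2)))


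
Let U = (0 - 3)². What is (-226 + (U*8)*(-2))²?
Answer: 136900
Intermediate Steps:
U = 9 (U = (-3)² = 9)
(-226 + (U*8)*(-2))² = (-226 + (9*8)*(-2))² = (-226 + 72*(-2))² = (-226 - 144)² = (-370)² = 136900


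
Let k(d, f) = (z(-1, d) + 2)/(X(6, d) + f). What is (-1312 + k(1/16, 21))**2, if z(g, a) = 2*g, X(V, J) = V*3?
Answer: 1721344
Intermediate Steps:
X(V, J) = 3*V
k(d, f) = 0 (k(d, f) = (2*(-1) + 2)/(3*6 + f) = (-2 + 2)/(18 + f) = 0/(18 + f) = 0)
(-1312 + k(1/16, 21))**2 = (-1312 + 0)**2 = (-1312)**2 = 1721344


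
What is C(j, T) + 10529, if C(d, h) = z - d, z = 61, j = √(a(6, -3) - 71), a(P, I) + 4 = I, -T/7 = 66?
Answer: 10590 - I*√78 ≈ 10590.0 - 8.8318*I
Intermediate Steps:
T = -462 (T = -7*66 = -462)
a(P, I) = -4 + I
j = I*√78 (j = √((-4 - 3) - 71) = √(-7 - 71) = √(-78) = I*√78 ≈ 8.8318*I)
C(d, h) = 61 - d
C(j, T) + 10529 = (61 - I*√78) + 10529 = 10590 - I*√78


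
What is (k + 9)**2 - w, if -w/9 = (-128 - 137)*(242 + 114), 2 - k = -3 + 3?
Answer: -848939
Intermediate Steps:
k = 2 (k = 2 - (-3 + 3) = 2 - 1*0 = 2 + 0 = 2)
w = 849060 (w = -9*(-128 - 137)*(242 + 114) = -(-2385)*356 = -9*(-94340) = 849060)
(k + 9)**2 - w = (2 + 9)**2 - 1*849060 = 11**2 - 849060 = 121 - 849060 = -848939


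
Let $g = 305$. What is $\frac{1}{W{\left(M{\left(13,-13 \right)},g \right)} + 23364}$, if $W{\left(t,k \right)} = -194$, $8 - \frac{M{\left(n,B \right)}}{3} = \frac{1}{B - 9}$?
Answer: $\frac{1}{23170} \approx 4.3159 \cdot 10^{-5}$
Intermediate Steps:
$M{\left(n,B \right)} = 24 - \frac{3}{-9 + B}$ ($M{\left(n,B \right)} = 24 - \frac{3}{B - 9} = 24 - \frac{3}{-9 + B}$)
$\frac{1}{W{\left(M{\left(13,-13 \right)},g \right)} + 23364} = \frac{1}{-194 + 23364} = \frac{1}{23170}$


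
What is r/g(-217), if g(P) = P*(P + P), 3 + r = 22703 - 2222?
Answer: 10239/47089 ≈ 0.21744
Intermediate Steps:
r = 20478 (r = -3 + (22703 - 2222) = -3 + 20481 = 20478)
g(P) = 2*P² (g(P) = P*(2*P) = 2*P²)
r/g(-217) = 20478/((2*(-217)²)) = 20478/((2*47089)) = 20478/94178 = 20478*(1/94178) = 10239/47089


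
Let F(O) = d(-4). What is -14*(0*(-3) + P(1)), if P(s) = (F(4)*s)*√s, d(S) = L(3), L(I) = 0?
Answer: 0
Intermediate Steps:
d(S) = 0
F(O) = 0
P(s) = 0 (P(s) = (0*s)*√s = 0*√s = 0)
-14*(0*(-3) + P(1)) = -14*(0*(-3) + 0) = -14*(0 + 0) = -14*0 = 0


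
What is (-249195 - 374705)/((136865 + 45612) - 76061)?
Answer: -155975/26604 ≈ -5.8628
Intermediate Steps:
(-249195 - 374705)/((136865 + 45612) - 76061) = -623900/(182477 - 76061) = -623900/106416 = -623900*1/106416 = -155975/26604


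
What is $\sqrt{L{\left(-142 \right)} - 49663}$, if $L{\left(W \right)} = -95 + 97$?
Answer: $i \sqrt{49661} \approx 222.85 i$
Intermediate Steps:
$L{\left(W \right)} = 2$
$\sqrt{L{\left(-142 \right)} - 49663} = \sqrt{2 - 49663} = \sqrt{-49661} = i \sqrt{49661}$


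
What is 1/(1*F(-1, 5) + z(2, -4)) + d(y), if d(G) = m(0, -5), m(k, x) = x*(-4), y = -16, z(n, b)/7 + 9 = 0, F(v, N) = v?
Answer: 1279/64 ≈ 19.984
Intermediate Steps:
z(n, b) = -63 (z(n, b) = -63 + 7*0 = -63 + 0 = -63)
m(k, x) = -4*x
d(G) = 20 (d(G) = -4*(-5) = 20)
1/(1*F(-1, 5) + z(2, -4)) + d(y) = 1/(1*(-1) - 63) + 20 = 1/(-1 - 63) + 20 = 1/(-64) + 20 = -1/64 + 20 = 1279/64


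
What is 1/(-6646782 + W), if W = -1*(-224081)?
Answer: -1/6422701 ≈ -1.5570e-7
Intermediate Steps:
W = 224081
1/(-6646782 + W) = 1/(-6646782 + 224081) = 1/(-6422701) = -1/6422701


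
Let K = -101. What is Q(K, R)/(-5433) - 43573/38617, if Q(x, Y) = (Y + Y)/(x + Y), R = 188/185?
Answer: -4378819300181/3880784560017 ≈ -1.1283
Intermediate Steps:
R = 188/185 (R = 188*(1/185) = 188/185 ≈ 1.0162)
Q(x, Y) = 2*Y/(Y + x) (Q(x, Y) = (2*Y)/(Y + x) = 2*Y/(Y + x))
Q(K, R)/(-5433) - 43573/38617 = (2*(188/185)/(188/185 - 101))/(-5433) - 43573/38617 = (2*(188/185)/(-18497/185))*(-1/5433) - 43573*1/38617 = (2*(188/185)*(-185/18497))*(-1/5433) - 43573/38617 = -376/18497*(-1/5433) - 43573/38617 = 376/100494201 - 43573/38617 = -4378819300181/3880784560017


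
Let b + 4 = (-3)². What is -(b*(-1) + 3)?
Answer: 2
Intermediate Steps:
b = 5 (b = -4 + (-3)² = -4 + 9 = 5)
-(b*(-1) + 3) = -(5*(-1) + 3) = -(-5 + 3) = -1*(-2) = 2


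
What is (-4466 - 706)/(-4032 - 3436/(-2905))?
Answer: 3756165/2927381 ≈ 1.2831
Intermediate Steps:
(-4466 - 706)/(-4032 - 3436/(-2905)) = -5172/(-4032 - 3436*(-1/2905)) = -5172/(-4032 + 3436/2905) = -5172/(-11709524/2905) = -5172*(-2905/11709524) = 3756165/2927381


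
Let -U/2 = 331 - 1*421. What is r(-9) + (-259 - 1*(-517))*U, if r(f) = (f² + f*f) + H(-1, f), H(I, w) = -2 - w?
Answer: 46609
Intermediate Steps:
r(f) = -2 - f + 2*f² (r(f) = (f² + f*f) + (-2 - f) = (f² + f²) + (-2 - f) = 2*f² + (-2 - f) = -2 - f + 2*f²)
U = 180 (U = -2*(331 - 1*421) = -2*(331 - 421) = -2*(-90) = 180)
r(-9) + (-259 - 1*(-517))*U = (-2 - 1*(-9) + 2*(-9)²) + (-259 - 1*(-517))*180 = (-2 + 9 + 2*81) + (-259 + 517)*180 = (-2 + 9 + 162) + 258*180 = 169 + 46440 = 46609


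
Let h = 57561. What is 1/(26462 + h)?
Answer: 1/84023 ≈ 1.1902e-5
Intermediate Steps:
1/(26462 + h) = 1/(26462 + 57561) = 1/84023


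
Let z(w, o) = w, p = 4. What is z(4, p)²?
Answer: 16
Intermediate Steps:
z(4, p)² = 4² = 16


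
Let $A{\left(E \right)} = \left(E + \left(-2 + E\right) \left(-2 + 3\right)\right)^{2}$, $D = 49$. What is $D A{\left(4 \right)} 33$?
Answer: $58212$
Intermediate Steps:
$A{\left(E \right)} = \left(-2 + 2 E\right)^{2}$ ($A{\left(E \right)} = \left(E + \left(-2 + E\right) 1\right)^{2} = \left(E + \left(-2 + E\right)\right)^{2} = \left(-2 + 2 E\right)^{2}$)
$D A{\left(4 \right)} 33 = 49 \cdot 4 \left(-1 + 4\right)^{2} \cdot 33 = 49 \cdot 4 \cdot 3^{2} \cdot 33 = 49 \cdot 4 \cdot 9 \cdot 33 = 49 \cdot 36 \cdot 33 = 1764 \cdot 33 = 58212$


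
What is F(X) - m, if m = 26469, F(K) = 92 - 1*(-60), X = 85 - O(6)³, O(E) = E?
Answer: -26317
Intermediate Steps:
X = -131 (X = 85 - 1*6³ = 85 - 1*216 = 85 - 216 = -131)
F(K) = 152 (F(K) = 92 + 60 = 152)
F(X) - m = 152 - 1*26469 = 152 - 26469 = -26317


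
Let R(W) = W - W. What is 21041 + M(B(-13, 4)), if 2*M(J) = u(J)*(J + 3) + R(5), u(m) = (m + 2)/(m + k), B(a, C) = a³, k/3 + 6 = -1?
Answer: 44261023/2218 ≈ 19955.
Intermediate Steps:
k = -21 (k = -18 + 3*(-1) = -18 - 3 = -21)
u(m) = (2 + m)/(-21 + m) (u(m) = (m + 2)/(m - 21) = (2 + m)/(-21 + m))
R(W) = 0
M(J) = (2 + J)*(3 + J)/(2*(-21 + J)) (M(J) = (((2 + J)/(-21 + J))*(J + 3) + 0)/2 = (((2 + J)/(-21 + J))*(3 + J) + 0)/2 = ((2 + J)*(3 + J)/(-21 + J) + 0)/2 = ((2 + J)*(3 + J)/(-21 + J))/2 = (2 + J)*(3 + J)/(2*(-21 + J)))
21041 + M(B(-13, 4)) = 21041 + (6 + ((-13)³)² + 5*(-13)³)/(2*(-21 + (-13)³)) = 21041 + (6 + (-2197)² + 5*(-2197))/(2*(-21 - 2197)) = 21041 + (½)*(6 + 4826809 - 10985)/(-2218) = 21041 + (½)*(-1/2218)*4815830 = 21041 - 2407915/2218 = 44261023/2218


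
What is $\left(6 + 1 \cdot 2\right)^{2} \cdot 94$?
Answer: $6016$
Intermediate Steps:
$\left(6 + 1 \cdot 2\right)^{2} \cdot 94 = \left(6 + 2\right)^{2} \cdot 94 = 8^{2} \cdot 94 = 64 \cdot 94 = 6016$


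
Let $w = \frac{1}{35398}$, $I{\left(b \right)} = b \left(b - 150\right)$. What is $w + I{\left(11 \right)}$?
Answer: $- \frac{54123541}{35398} \approx -1529.0$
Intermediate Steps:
$I{\left(b \right)} = b \left(-150 + b\right)$
$w = \frac{1}{35398} \approx 2.825 \cdot 10^{-5}$
$w + I{\left(11 \right)} = \frac{1}{35398} + 11 \left(-150 + 11\right) = \frac{1}{35398} + 11 \left(-139\right) = \frac{1}{35398} - 1529 = - \frac{54123541}{35398}$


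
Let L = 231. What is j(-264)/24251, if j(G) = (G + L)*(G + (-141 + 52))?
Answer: 11649/24251 ≈ 0.48035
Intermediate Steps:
j(G) = (-89 + G)*(231 + G) (j(G) = (G + 231)*(G + (-141 + 52)) = (231 + G)*(G - 89) = (231 + G)*(-89 + G) = (-89 + G)*(231 + G))
j(-264)/24251 = (-20559 + (-264)**2 + 142*(-264))/24251 = (-20559 + 69696 - 37488)*(1/24251) = 11649*(1/24251) = 11649/24251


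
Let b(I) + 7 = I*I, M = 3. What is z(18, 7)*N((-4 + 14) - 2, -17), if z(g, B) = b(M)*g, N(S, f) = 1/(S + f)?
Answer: -4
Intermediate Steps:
b(I) = -7 + I² (b(I) = -7 + I*I = -7 + I²)
z(g, B) = 2*g (z(g, B) = (-7 + 3²)*g = (-7 + 9)*g = 2*g)
z(18, 7)*N((-4 + 14) - 2, -17) = (2*18)/(((-4 + 14) - 2) - 17) = 36/((10 - 2) - 17) = 36/(8 - 17) = 36/(-9) = 36*(-⅑) = -4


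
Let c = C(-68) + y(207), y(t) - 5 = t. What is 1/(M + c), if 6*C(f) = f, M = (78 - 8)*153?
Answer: 3/32732 ≈ 9.1653e-5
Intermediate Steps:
y(t) = 5 + t
M = 10710 (M = 70*153 = 10710)
C(f) = f/6
c = 602/3 (c = (1/6)*(-68) + (5 + 207) = -34/3 + 212 = 602/3 ≈ 200.67)
1/(M + c) = 1/(10710 + 602/3) = 1/(32732/3) = 3/32732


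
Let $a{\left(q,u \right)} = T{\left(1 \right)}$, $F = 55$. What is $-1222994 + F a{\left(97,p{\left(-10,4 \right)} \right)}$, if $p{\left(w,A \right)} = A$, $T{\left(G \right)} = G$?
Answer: $-1222939$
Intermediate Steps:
$a{\left(q,u \right)} = 1$
$-1222994 + F a{\left(97,p{\left(-10,4 \right)} \right)} = -1222994 + 55 \cdot 1 = -1222994 + 55 = -1222939$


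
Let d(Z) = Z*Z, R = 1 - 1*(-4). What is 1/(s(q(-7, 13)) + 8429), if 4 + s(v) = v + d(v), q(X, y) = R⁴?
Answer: 1/399675 ≈ 2.5020e-6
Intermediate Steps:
R = 5 (R = 1 + 4 = 5)
d(Z) = Z²
q(X, y) = 625 (q(X, y) = 5⁴ = 625)
s(v) = -4 + v + v² (s(v) = -4 + (v + v²) = -4 + v + v²)
1/(s(q(-7, 13)) + 8429) = 1/((-4 + 625 + 625²) + 8429) = 1/((-4 + 625 + 390625) + 8429) = 1/(391246 + 8429) = 1/399675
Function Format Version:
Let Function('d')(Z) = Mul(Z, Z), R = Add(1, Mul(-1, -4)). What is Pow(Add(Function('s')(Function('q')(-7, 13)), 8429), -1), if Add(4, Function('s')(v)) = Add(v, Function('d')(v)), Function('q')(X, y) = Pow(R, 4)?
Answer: Rational(1, 399675) ≈ 2.5020e-6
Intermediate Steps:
R = 5 (R = Add(1, 4) = 5)
Function('d')(Z) = Pow(Z, 2)
Function('q')(X, y) = 625 (Function('q')(X, y) = Pow(5, 4) = 625)
Function('s')(v) = Add(-4, v, Pow(v, 2)) (Function('s')(v) = Add(-4, Add(v, Pow(v, 2))) = Add(-4, v, Pow(v, 2)))
Pow(Add(Function('s')(Function('q')(-7, 13)), 8429), -1) = Pow(Add(Add(-4, 625, Pow(625, 2)), 8429), -1) = Pow(Add(Add(-4, 625, 390625), 8429), -1) = Pow(Add(391246, 8429), -1) = Pow(399675, -1) = Rational(1, 399675)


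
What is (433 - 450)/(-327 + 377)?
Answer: -17/50 ≈ -0.34000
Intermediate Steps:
(433 - 450)/(-327 + 377) = -17/50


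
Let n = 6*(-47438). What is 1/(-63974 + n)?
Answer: -1/348602 ≈ -2.8686e-6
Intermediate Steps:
n = -284628
1/(-63974 + n) = 1/(-63974 - 284628) = 1/(-348602) = -1/348602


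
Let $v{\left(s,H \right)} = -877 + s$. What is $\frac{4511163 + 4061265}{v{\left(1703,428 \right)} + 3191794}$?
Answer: $\frac{2143107}{798155} \approx 2.6851$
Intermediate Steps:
$\frac{4511163 + 4061265}{v{\left(1703,428 \right)} + 3191794} = \frac{4511163 + 4061265}{\left(-877 + 1703\right) + 3191794} = \frac{8572428}{826 + 3191794} = \frac{8572428}{3192620} = 8572428 \cdot \frac{1}{3192620} = \frac{2143107}{798155}$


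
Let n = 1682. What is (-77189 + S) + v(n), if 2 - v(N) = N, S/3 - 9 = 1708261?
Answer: 5045941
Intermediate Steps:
S = 5124810 (S = 27 + 3*1708261 = 27 + 5124783 = 5124810)
v(N) = 2 - N
(-77189 + S) + v(n) = (-77189 + 5124810) + (2 - 1*1682) = 5047621 + (2 - 1682) = 5047621 - 1680 = 5045941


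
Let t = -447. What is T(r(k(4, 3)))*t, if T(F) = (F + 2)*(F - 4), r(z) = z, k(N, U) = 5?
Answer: -3129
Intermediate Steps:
T(F) = (-4 + F)*(2 + F) (T(F) = (2 + F)*(-4 + F) = (-4 + F)*(2 + F))
T(r(k(4, 3)))*t = (-8 + 5² - 2*5)*(-447) = (-8 + 25 - 10)*(-447) = 7*(-447) = -3129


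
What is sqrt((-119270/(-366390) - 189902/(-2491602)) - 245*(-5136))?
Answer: 2*sqrt(8091532853473073947366506)/5071655871 ≈ 1121.7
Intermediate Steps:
sqrt((-119270/(-366390) - 189902/(-2491602)) - 245*(-5136)) = sqrt((-119270*(-1/366390) - 189902*(-1/2491602)) + 1258320) = sqrt((11927/36639 + 94951/1245801) + 1258320) = sqrt(6112526072/15214967613 + 1258320) = sqrt(19145304159316232/15214967613) = 2*sqrt(8091532853473073947366506)/5071655871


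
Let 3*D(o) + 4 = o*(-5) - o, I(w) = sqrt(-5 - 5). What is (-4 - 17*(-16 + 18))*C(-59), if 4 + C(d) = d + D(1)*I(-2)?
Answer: 2394 + 380*I*sqrt(10)/3 ≈ 2394.0 + 400.56*I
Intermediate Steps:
I(w) = I*sqrt(10) (I(w) = sqrt(-10) = I*sqrt(10))
D(o) = -4/3 - 2*o (D(o) = -4/3 + (o*(-5) - o)/3 = -4/3 + (-5*o - o)/3 = -4/3 + (-6*o)/3 = -4/3 - 2*o)
C(d) = -4 + d - 10*I*sqrt(10)/3 (C(d) = -4 + (d + (-4/3 - 2*1)*(I*sqrt(10))) = -4 + (d + (-4/3 - 2)*(I*sqrt(10))) = -4 + (d - 10*I*sqrt(10)/3) = -4 + d - 10*I*sqrt(10)/3)
(-4 - 17*(-16 + 18))*C(-59) = (-4 - 17*(-16 + 18))*(-4 - 59 - 10*I*sqrt(10)/3) = (-4 - 17*2)*(-63 - 10*I*sqrt(10)/3) = (-4 - 34)*(-63 - 10*I*sqrt(10)/3) = -38*(-63 - 10*I*sqrt(10)/3) = 2394 + 380*I*sqrt(10)/3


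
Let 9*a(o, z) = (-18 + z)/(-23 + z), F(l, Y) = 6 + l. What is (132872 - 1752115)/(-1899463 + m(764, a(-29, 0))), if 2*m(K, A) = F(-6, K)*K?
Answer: 1619243/1899463 ≈ 0.85247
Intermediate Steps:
a(o, z) = (-18 + z)/(9*(-23 + z)) (a(o, z) = ((-18 + z)/(-23 + z))/9 = (-18 + z)/(9*(-23 + z)))
m(K, A) = 0 (m(K, A) = ((6 - 6)*K)/2 = (0*K)/2 = (½)*0 = 0)
(132872 - 1752115)/(-1899463 + m(764, a(-29, 0))) = (132872 - 1752115)/(-1899463 + 0) = -1619243/(-1899463) = -1619243*(-1/1899463) = 1619243/1899463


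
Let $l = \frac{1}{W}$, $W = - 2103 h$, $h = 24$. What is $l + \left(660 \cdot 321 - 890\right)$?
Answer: $\frac{10648077839}{50472} \approx 2.1097 \cdot 10^{5}$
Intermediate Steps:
$W = -50472$ ($W = \left(-2103\right) 24 = -50472$)
$l = - \frac{1}{50472}$ ($l = \frac{1}{-50472} = - \frac{1}{50472} \approx -1.9813 \cdot 10^{-5}$)
$l + \left(660 \cdot 321 - 890\right) = - \frac{1}{50472} + \left(660 \cdot 321 - 890\right) = - \frac{1}{50472} + \left(211860 - 890\right) = - \frac{1}{50472} + 210970 = \frac{10648077839}{50472}$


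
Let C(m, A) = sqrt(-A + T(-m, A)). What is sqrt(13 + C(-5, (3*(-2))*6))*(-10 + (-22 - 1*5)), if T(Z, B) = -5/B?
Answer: -37*sqrt(468 + 6*sqrt(1301))/6 ≈ -161.33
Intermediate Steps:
C(m, A) = sqrt(-A - 5/A)
sqrt(13 + C(-5, (3*(-2))*6))*(-10 + (-22 - 1*5)) = sqrt(13 + sqrt(-3*(-2)*6 - 5/((3*(-2))*6)))*(-10 + (-22 - 1*5)) = sqrt(13 + sqrt(-(-6)*6 - 5/((-6*6))))*(-10 + (-22 - 5)) = sqrt(13 + sqrt(-1*(-36) - 5/(-36)))*(-10 - 27) = sqrt(13 + sqrt(36 - 5*(-1/36)))*(-37) = sqrt(13 + sqrt(36 + 5/36))*(-37) = sqrt(13 + sqrt(1301/36))*(-37) = sqrt(13 + sqrt(1301)/6)*(-37) = -37*sqrt(13 + sqrt(1301)/6)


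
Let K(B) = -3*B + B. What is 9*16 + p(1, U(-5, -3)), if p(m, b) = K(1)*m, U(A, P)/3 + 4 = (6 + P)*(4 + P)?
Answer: 142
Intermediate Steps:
U(A, P) = -12 + 3*(4 + P)*(6 + P) (U(A, P) = -12 + 3*((6 + P)*(4 + P)) = -12 + 3*((4 + P)*(6 + P)) = -12 + 3*(4 + P)*(6 + P))
K(B) = -2*B
p(m, b) = -2*m (p(m, b) = (-2*1)*m = -2*m)
9*16 + p(1, U(-5, -3)) = 9*16 - 2*1 = 144 - 2 = 142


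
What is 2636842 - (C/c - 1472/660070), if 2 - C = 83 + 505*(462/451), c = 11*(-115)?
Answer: 9027103188869121/3423453055 ≈ 2.6368e+6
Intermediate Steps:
c = -1265
C = -24531/41 (C = 2 - (83 + 505*(462/451)) = 2 - (83 + 505*(462*(1/451))) = 2 - (83 + 505*(42/41)) = 2 - (83 + 21210/41) = 2 - 1*24613/41 = 2 - 24613/41 = -24531/41 ≈ -598.32)
2636842 - (C/c - 1472/660070) = 2636842 - (-24531/41/(-1265) - 1472/660070) = 2636842 - (-24531/41*(-1/1265) - 1472*1/660070) = 2636842 - (24531/51865 - 736/330035) = 2636842 - 1*1611583189/3423453055 = 2636842 - 1611583189/3423453055 = 9027103188869121/3423453055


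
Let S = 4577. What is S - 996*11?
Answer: -6379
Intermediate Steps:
S - 996*11 = 4577 - 996*11 = 4577 - 1*10956 = 4577 - 10956 = -6379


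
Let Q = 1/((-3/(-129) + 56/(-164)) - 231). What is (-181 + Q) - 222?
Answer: -164350805/407814 ≈ -403.00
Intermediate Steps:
Q = -1763/407814 (Q = 1/((-3*(-1/129) + 56*(-1/164)) - 231) = 1/((1/43 - 14/41) - 231) = 1/(-561/1763 - 231) = 1/(-407814/1763) = -1763/407814 ≈ -0.0043231)
(-181 + Q) - 222 = (-181 - 1763/407814) - 222 = -73816097/407814 - 222 = -164350805/407814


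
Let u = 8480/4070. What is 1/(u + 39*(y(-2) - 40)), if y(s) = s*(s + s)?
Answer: -407/507088 ≈ -0.00080262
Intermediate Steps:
u = 848/407 (u = 8480*(1/4070) = 848/407 ≈ 2.0835)
y(s) = 2*s**2 (y(s) = s*(2*s) = 2*s**2)
1/(u + 39*(y(-2) - 40)) = 1/(848/407 + 39*(2*(-2)**2 - 40)) = 1/(848/407 + 39*(2*4 - 40)) = 1/(848/407 + 39*(8 - 40)) = 1/(848/407 + 39*(-32)) = 1/(848/407 - 1248) = 1/(-507088/407) = -407/507088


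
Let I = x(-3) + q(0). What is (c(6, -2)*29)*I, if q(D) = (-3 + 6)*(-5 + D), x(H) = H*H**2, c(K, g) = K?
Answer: -7308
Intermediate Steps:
x(H) = H**3
q(D) = -15 + 3*D (q(D) = 3*(-5 + D) = -15 + 3*D)
I = -42 (I = (-3)**3 + (-15 + 3*0) = -27 + (-15 + 0) = -27 - 15 = -42)
(c(6, -2)*29)*I = (6*29)*(-42) = 174*(-42) = -7308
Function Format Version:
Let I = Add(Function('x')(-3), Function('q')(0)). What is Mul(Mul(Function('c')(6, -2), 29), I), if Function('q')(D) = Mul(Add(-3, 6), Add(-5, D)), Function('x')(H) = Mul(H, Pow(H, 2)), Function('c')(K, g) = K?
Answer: -7308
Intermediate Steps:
Function('x')(H) = Pow(H, 3)
Function('q')(D) = Add(-15, Mul(3, D)) (Function('q')(D) = Mul(3, Add(-5, D)) = Add(-15, Mul(3, D)))
I = -42 (I = Add(Pow(-3, 3), Add(-15, Mul(3, 0))) = Add(-27, Add(-15, 0)) = Add(-27, -15) = -42)
Mul(Mul(Function('c')(6, -2), 29), I) = Mul(Mul(6, 29), -42) = Mul(174, -42) = -7308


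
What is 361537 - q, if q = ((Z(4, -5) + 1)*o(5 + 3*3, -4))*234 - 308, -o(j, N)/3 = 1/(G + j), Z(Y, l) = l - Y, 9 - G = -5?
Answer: 2531511/7 ≈ 3.6164e+5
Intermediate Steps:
G = 14 (G = 9 - 1*(-5) = 9 + 5 = 14)
o(j, N) = -3/(14 + j)
q = -752/7 (q = (((-5 - 1*4) + 1)*(-3/(14 + (5 + 3*3))))*234 - 308 = (((-5 - 4) + 1)*(-3/(14 + (5 + 9))))*234 - 308 = ((-9 + 1)*(-3/(14 + 14)))*234 - 308 = -(-24)/28*234 - 308 = -8*(-3/28)*234 - 308 = (6/7)*234 - 308 = 1404/7 - 308 = -752/7 ≈ -107.43)
361537 - q = 361537 - 1*(-752/7) = 361537 + 752/7 = 2531511/7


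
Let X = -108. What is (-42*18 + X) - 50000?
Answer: -50864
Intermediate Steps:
(-42*18 + X) - 50000 = (-42*18 - 108) - 50000 = (-756 - 108) - 50000 = -864 - 50000 = -50864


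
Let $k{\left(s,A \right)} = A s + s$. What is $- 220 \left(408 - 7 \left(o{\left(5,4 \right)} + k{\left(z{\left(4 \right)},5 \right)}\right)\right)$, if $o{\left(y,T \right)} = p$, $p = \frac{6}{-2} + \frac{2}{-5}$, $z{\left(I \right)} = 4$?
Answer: $-58036$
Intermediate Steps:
$p = - \frac{17}{5}$ ($p = 6 \left(- \frac{1}{2}\right) + 2 \left(- \frac{1}{5}\right) = -3 - \frac{2}{5} = - \frac{17}{5} \approx -3.4$)
$k{\left(s,A \right)} = s + A s$
$o{\left(y,T \right)} = - \frac{17}{5}$
$- 220 \left(408 - 7 \left(o{\left(5,4 \right)} + k{\left(z{\left(4 \right)},5 \right)}\right)\right) = - 220 \left(408 - 7 \left(- \frac{17}{5} + 4 \left(1 + 5\right)\right)\right) = - 220 \left(408 - 7 \left(- \frac{17}{5} + 4 \cdot 6\right)\right) = - 220 \left(408 - 7 \left(- \frac{17}{5} + 24\right)\right) = - 220 \left(408 - \frac{721}{5}\right) = \left(-220\right) \frac{1319}{5} = -58036$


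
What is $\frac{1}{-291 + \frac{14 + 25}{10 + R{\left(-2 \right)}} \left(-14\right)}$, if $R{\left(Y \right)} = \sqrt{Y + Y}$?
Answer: $- \frac{229}{78735} - \frac{7 i}{78735} \approx -0.0029085 - 8.8906 \cdot 10^{-5} i$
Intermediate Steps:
$R{\left(Y \right)} = \sqrt{2} \sqrt{Y}$ ($R{\left(Y \right)} = \sqrt{2 Y} = \sqrt{2} \sqrt{Y}$)
$\frac{1}{-291 + \frac{14 + 25}{10 + R{\left(-2 \right)}} \left(-14\right)} = \frac{1}{-291 + \frac{14 + 25}{10 + \sqrt{2} \sqrt{-2}} \left(-14\right)} = \frac{1}{-291 + \frac{39}{10 + \sqrt{2} i \sqrt{2}} \left(-14\right)} = \frac{1}{-291 + \frac{39}{10 + 2 i} \left(-14\right)} = \frac{1}{-291 + 39 \frac{10 - 2 i}{104} \left(-14\right)} = \frac{1}{-291 + \frac{3 \left(10 - 2 i\right)}{8} \left(-14\right)} = \frac{1}{-291 - \frac{21 \left(10 - 2 i\right)}{4}}$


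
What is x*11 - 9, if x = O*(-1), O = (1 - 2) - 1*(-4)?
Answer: -42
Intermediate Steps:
O = 3 (O = -1 + 4 = 3)
x = -3 (x = 3*(-1) = -3)
x*11 - 9 = -3*11 - 9 = -33 - 9 = -42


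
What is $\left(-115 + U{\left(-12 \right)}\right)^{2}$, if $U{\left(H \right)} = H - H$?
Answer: $13225$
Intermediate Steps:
$U{\left(H \right)} = 0$
$\left(-115 + U{\left(-12 \right)}\right)^{2} = \left(-115 + 0\right)^{2} = \left(-115\right)^{2} = 13225$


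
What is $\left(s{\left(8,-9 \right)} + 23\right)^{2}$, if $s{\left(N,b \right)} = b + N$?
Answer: $484$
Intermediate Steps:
$s{\left(N,b \right)} = N + b$
$\left(s{\left(8,-9 \right)} + 23\right)^{2} = \left(\left(8 - 9\right) + 23\right)^{2} = \left(-1 + 23\right)^{2} = 22^{2} = 484$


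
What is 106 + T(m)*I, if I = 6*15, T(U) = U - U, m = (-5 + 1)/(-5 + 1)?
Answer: 106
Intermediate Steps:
m = 1 (m = -4/(-4) = -4*(-1/4) = 1)
T(U) = 0
I = 90
106 + T(m)*I = 106 + 0*90 = 106 + 0 = 106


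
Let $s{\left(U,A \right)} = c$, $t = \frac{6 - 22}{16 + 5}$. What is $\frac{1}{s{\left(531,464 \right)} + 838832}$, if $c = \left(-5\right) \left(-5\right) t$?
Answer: $\frac{21}{17615072} \approx 1.1922 \cdot 10^{-6}$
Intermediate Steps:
$t = - \frac{16}{21} \approx -0.7619$
$c = - \frac{400}{21}$ ($c = \left(-5\right) \left(-5\right) \left(- \frac{16}{21}\right) = 25 \left(- \frac{16}{21}\right) = - \frac{400}{21} \approx -19.048$)
$s{\left(U,A \right)} = - \frac{400}{21}$
$\frac{1}{s{\left(531,464 \right)} + 838832} = \frac{1}{- \frac{400}{21} + 838832} = \frac{1}{\frac{17615072}{21}} = \frac{21}{17615072}$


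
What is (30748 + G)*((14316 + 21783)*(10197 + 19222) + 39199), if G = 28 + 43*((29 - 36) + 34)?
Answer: 33918233512160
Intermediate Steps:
G = 1189 (G = 28 + 43*(-7 + 34) = 28 + 43*27 = 28 + 1161 = 1189)
(30748 + G)*((14316 + 21783)*(10197 + 19222) + 39199) = (30748 + 1189)*((14316 + 21783)*(10197 + 19222) + 39199) = 31937*(36099*29419 + 39199) = 31937*(1061996481 + 39199) = 31937*1062035680 = 33918233512160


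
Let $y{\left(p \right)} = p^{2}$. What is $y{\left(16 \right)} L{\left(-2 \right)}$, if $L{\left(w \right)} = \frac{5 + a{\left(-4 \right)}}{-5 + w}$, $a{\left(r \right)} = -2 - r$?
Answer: $-256$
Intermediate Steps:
$L{\left(w \right)} = \frac{7}{-5 + w}$ ($L{\left(w \right)} = \frac{5 - -2}{-5 + w} = \frac{5 + \left(-2 + 4\right)}{-5 + w} = \frac{5 + 2}{-5 + w} = \frac{7}{-5 + w}$)
$y{\left(16 \right)} L{\left(-2 \right)} = 16^{2} \frac{7}{-5 - 2} = 256 \frac{7}{-7} = 256 \cdot 7 \left(- \frac{1}{7}\right) = 256 \left(-1\right) = -256$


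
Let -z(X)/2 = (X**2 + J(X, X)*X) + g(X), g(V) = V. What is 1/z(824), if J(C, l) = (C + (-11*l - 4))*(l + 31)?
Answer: 1/11614766160 ≈ 8.6097e-11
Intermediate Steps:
J(C, l) = (31 + l)*(-4 + C - 11*l) (J(C, l) = (C + (-4 - 11*l))*(31 + l) = (-4 + C - 11*l)*(31 + l) = (31 + l)*(-4 + C - 11*l))
z(X) = -2*X - 2*X**2 - 2*X*(-124 - 314*X - 10*X**2) (z(X) = -2*((X**2 + (-124 - 345*X - 11*X**2 + 31*X + X*X)*X) + X) = -2*((X**2 + (-124 - 345*X - 11*X**2 + 31*X + X**2)*X) + X) = -2*((X**2 + (-124 - 314*X - 10*X**2)*X) + X) = -2*((X**2 + X*(-124 - 314*X - 10*X**2)) + X) = -2*(X + X**2 + X*(-124 - 314*X - 10*X**2)) = -2*X - 2*X**2 - 2*X*(-124 - 314*X - 10*X**2))
1/z(824) = 1/(2*824*(123 + 10*824**2 + 313*824)) = 1/(2*824*(123 + 10*678976 + 257912)) = 1/(2*824*(123 + 6789760 + 257912)) = 1/(2*824*7047795) = 1/11614766160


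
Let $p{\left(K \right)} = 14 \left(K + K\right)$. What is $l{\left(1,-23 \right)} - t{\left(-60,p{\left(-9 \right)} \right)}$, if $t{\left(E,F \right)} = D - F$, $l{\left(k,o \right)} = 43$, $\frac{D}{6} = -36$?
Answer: $7$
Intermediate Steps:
$p{\left(K \right)} = 28 K$ ($p{\left(K \right)} = 14 \cdot 2 K = 28 K$)
$D = -216$ ($D = 6 \left(-36\right) = -216$)
$t{\left(E,F \right)} = -216 - F$
$l{\left(1,-23 \right)} - t{\left(-60,p{\left(-9 \right)} \right)} = 43 - \left(-216 - 28 \left(-9\right)\right) = 43 - \left(-216 - -252\right) = 43 - \left(-216 + 252\right) = 43 - 36 = 7$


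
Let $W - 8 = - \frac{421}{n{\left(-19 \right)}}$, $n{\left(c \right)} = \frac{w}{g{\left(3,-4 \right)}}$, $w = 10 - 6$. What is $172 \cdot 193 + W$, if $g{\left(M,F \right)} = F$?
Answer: $33625$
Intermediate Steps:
$w = 4$ ($w = 10 - 6 = 4$)
$n{\left(c \right)} = -1$ ($n{\left(c \right)} = \frac{4}{-4} = 4 \left(- \frac{1}{4}\right) = -1$)
$W = 429$ ($W = 8 - \frac{421}{-1} = 8 - -421 = 8 + 421 = 429$)
$172 \cdot 193 + W = 172 \cdot 193 + 429 = 33196 + 429 = 33625$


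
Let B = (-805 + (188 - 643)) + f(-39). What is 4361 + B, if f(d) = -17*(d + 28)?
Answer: 3288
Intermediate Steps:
f(d) = -476 - 17*d (f(d) = -17*(28 + d) = -476 - 17*d)
B = -1073 (B = (-805 + (188 - 643)) + (-476 - 17*(-39)) = (-805 - 455) + (-476 + 663) = -1260 + 187 = -1073)
4361 + B = 4361 - 1073 = 3288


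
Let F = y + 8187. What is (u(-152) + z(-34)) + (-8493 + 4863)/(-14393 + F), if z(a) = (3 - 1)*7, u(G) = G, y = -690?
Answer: -474009/3448 ≈ -137.47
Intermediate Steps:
F = 7497 (F = -690 + 8187 = 7497)
z(a) = 14 (z(a) = 2*7 = 14)
(u(-152) + z(-34)) + (-8493 + 4863)/(-14393 + F) = (-152 + 14) + (-8493 + 4863)/(-14393 + 7497) = -138 - 3630/(-6896) = -138 - 3630*(-1/6896) = -138 + 1815/3448 = -474009/3448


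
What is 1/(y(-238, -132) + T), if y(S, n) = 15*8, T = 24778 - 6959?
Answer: 1/17939 ≈ 5.5744e-5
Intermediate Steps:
T = 17819
y(S, n) = 120
1/(y(-238, -132) + T) = 1/(120 + 17819) = 1/17939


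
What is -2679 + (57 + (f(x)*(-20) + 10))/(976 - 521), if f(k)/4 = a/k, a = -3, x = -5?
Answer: -1218926/455 ≈ -2679.0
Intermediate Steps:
f(k) = -12/k (f(k) = 4*(-3/k) = -12/k)
-2679 + (57 + (f(x)*(-20) + 10))/(976 - 521) = -2679 + (57 + (-12/(-5)*(-20) + 10))/(976 - 521) = -2679 + (57 + (-12*(-1/5)*(-20) + 10))/455 = -2679 + (57 + ((12/5)*(-20) + 10))*(1/455) = -2679 + (57 + (-48 + 10))*(1/455) = -2679 + (57 - 38)*(1/455) = -2679 + 19*(1/455) = -2679 + 19/455 = -1218926/455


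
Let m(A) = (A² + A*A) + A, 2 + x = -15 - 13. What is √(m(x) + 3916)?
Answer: √5686 ≈ 75.406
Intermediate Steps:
x = -30 (x = -2 + (-15 - 13) = -2 - 28 = -30)
m(A) = A + 2*A² (m(A) = (A² + A²) + A = 2*A² + A = A + 2*A²)
√(m(x) + 3916) = √(-30*(1 + 2*(-30)) + 3916) = √(-30*(1 - 60) + 3916) = √(-30*(-59) + 3916) = √(1770 + 3916) = √5686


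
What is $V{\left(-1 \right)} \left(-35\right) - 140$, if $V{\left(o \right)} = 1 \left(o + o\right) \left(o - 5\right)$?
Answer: $-560$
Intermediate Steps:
$V{\left(o \right)} = 2 o \left(-5 + o\right)$ ($V{\left(o \right)} = 1 \cdot 2 o \left(-5 + o\right) = 2 o \left(-5 + o\right)$)
$V{\left(-1 \right)} \left(-35\right) - 140 = 2 \left(-1\right) \left(-5 - 1\right) \left(-35\right) - 140 = 2 \left(-1\right) \left(-6\right) \left(-35\right) - 140 = 12 \left(-35\right) - 140 = -420 - 140 = -560$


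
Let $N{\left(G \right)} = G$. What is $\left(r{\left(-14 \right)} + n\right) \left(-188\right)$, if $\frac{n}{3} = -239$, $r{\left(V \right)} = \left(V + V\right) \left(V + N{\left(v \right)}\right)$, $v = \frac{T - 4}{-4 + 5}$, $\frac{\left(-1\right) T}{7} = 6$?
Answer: $-181044$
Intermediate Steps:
$T = -42$ ($T = \left(-7\right) 6 = -42$)
$v = -46$ ($v = \frac{-42 - 4}{-4 + 5} = - \frac{46}{1} = \left(-46\right) 1 = -46$)
$r{\left(V \right)} = 2 V \left(-46 + V\right)$ ($r{\left(V \right)} = \left(V + V\right) \left(V - 46\right) = 2 V \left(-46 + V\right)$)
$n = -717$ ($n = 3 \left(-239\right) = -717$)
$\left(r{\left(-14 \right)} + n\right) \left(-188\right) = \left(2 \left(-14\right) \left(-46 - 14\right) - 717\right) \left(-188\right) = \left(2 \left(-14\right) \left(-60\right) - 717\right) \left(-188\right) = \left(1680 - 717\right) \left(-188\right) = 963 \left(-188\right) = -181044$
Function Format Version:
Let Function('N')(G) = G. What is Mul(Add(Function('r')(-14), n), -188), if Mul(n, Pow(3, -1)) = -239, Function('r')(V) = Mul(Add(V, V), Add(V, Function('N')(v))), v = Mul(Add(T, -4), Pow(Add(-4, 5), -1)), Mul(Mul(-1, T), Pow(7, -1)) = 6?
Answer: -181044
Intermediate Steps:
T = -42 (T = Mul(-7, 6) = -42)
v = -46 (v = Mul(Add(-42, -4), Pow(Add(-4, 5), -1)) = Mul(-46, Pow(1, -1)) = Mul(-46, 1) = -46)
Function('r')(V) = Mul(2, V, Add(-46, V)) (Function('r')(V) = Mul(Add(V, V), Add(V, -46)) = Mul(Mul(2, V), Add(-46, V)) = Mul(2, V, Add(-46, V)))
n = -717 (n = Mul(3, -239) = -717)
Mul(Add(Function('r')(-14), n), -188) = Mul(Add(Mul(2, -14, Add(-46, -14)), -717), -188) = Mul(Add(Mul(2, -14, -60), -717), -188) = Mul(Add(1680, -717), -188) = Mul(963, -188) = -181044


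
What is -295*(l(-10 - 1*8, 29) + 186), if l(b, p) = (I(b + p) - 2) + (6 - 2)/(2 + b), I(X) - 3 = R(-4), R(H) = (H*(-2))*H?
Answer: -182605/4 ≈ -45651.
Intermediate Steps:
R(H) = -2*H**2 (R(H) = (-2*H)*H = -2*H**2)
I(X) = -29 (I(X) = 3 - 2*(-4)**2 = 3 - 2*16 = 3 - 32 = -29)
l(b, p) = -31 + 4/(2 + b) (l(b, p) = (-29 - 2) + (6 - 2)/(2 + b) = -31 + 4/(2 + b))
-295*(l(-10 - 1*8, 29) + 186) = -295*((-58 - 31*(-10 - 1*8))/(2 + (-10 - 1*8)) + 186) = -295*((-58 - 31*(-10 - 8))/(2 + (-10 - 8)) + 186) = -295*((-58 - 31*(-18))/(2 - 18) + 186) = -295*((-58 + 558)/(-16) + 186) = -295*(-1/16*500 + 186) = -295*(-125/4 + 186) = -295*619/4 = -182605/4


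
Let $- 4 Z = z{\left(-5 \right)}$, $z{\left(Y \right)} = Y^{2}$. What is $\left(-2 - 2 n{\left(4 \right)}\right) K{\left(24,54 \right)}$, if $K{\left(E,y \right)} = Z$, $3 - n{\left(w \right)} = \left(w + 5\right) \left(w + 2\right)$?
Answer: $-625$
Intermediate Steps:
$n{\left(w \right)} = 3 - \left(2 + w\right) \left(5 + w\right)$ ($n{\left(w \right)} = 3 - \left(w + 5\right) \left(w + 2\right) = 3 - \left(5 + w\right) \left(2 + w\right) = 3 - \left(2 + w\right) \left(5 + w\right)$)
$Z = - \frac{25}{4}$ ($Z = - \frac{\left(-5\right)^{2}}{4} = \left(- \frac{1}{4}\right) 25 = - \frac{25}{4} \approx -6.25$)
$K{\left(E,y \right)} = - \frac{25}{4}$
$\left(-2 - 2 n{\left(4 \right)}\right) K{\left(24,54 \right)} = \left(-2 - 2 \left(-7 - 4^{2} - 28\right)\right) \left(- \frac{25}{4}\right) = \left(-2 - 2 \left(-7 - 16 - 28\right)\right) \left(- \frac{25}{4}\right) = \left(-2 - -102\right) \left(- \frac{25}{4}\right) = \left(-2 + 102\right) \left(- \frac{25}{4}\right) = 100 \left(- \frac{25}{4}\right) = -625$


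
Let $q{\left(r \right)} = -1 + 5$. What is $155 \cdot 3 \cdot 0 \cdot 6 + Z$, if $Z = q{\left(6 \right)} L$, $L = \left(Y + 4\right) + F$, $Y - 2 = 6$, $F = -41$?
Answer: $-116$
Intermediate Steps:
$Y = 8$ ($Y = 2 + 6 = 8$)
$q{\left(r \right)} = 4$
$L = -29$ ($L = \left(8 + 4\right) - 41 = 12 - 41 = -29$)
$Z = -116$ ($Z = 4 \left(-29\right) = -116$)
$155 \cdot 3 \cdot 0 \cdot 6 + Z = 155 \cdot 3 \cdot 0 \cdot 6 - 116 = 155 \cdot 0 \cdot 6 - 116 = 155 \cdot 0 - 116 = 0 - 116 = -116$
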